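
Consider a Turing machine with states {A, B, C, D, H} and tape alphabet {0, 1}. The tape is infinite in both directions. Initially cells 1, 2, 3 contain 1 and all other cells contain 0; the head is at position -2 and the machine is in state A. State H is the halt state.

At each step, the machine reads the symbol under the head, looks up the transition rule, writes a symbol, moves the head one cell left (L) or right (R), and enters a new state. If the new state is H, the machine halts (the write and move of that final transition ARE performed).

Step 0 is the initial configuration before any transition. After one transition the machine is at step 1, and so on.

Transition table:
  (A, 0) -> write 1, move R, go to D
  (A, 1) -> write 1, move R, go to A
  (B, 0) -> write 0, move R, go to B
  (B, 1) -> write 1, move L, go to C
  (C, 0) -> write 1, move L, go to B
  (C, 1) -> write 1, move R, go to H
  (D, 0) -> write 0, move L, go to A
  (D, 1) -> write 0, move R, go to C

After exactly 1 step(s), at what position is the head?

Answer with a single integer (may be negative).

Step 1: in state A at pos -2, read 0 -> (A,0)->write 1,move R,goto D. Now: state=D, head=-1, tape[-3..4]=01001110 (head:   ^)

Answer: -1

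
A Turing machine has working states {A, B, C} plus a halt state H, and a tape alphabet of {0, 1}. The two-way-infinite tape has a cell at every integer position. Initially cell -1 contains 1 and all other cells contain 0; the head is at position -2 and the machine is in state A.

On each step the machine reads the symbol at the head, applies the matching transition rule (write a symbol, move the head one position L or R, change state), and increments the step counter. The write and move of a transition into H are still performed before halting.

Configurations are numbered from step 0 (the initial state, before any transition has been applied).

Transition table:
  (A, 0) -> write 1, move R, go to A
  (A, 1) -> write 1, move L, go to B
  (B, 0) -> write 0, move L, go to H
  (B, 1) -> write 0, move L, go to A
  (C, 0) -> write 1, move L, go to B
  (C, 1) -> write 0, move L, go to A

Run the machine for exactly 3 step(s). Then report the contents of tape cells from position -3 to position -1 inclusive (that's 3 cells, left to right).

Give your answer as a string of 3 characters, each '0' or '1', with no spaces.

Step 1: in state A at pos -2, read 0 -> (A,0)->write 1,move R,goto A. Now: state=A, head=-1, tape[-3..0]=0110 (head:   ^)
Step 2: in state A at pos -1, read 1 -> (A,1)->write 1,move L,goto B. Now: state=B, head=-2, tape[-3..0]=0110 (head:  ^)
Step 3: in state B at pos -2, read 1 -> (B,1)->write 0,move L,goto A. Now: state=A, head=-3, tape[-4..0]=00010 (head:  ^)

Answer: 001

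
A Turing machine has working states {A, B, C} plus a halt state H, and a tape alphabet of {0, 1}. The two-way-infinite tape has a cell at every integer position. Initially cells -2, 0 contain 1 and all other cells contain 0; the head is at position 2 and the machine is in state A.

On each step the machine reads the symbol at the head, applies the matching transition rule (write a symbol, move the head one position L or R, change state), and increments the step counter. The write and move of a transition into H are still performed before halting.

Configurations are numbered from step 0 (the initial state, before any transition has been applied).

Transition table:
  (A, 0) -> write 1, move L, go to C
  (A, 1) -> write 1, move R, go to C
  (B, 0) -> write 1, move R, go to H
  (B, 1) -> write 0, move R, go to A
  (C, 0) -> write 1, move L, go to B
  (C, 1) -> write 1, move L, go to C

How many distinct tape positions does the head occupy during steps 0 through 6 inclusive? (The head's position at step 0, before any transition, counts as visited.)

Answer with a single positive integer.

Answer: 3

Derivation:
Step 1: in state A at pos 2, read 0 -> (A,0)->write 1,move L,goto C. Now: state=C, head=1, tape[-3..3]=0101010 (head:     ^)
Step 2: in state C at pos 1, read 0 -> (C,0)->write 1,move L,goto B. Now: state=B, head=0, tape[-3..3]=0101110 (head:    ^)
Step 3: in state B at pos 0, read 1 -> (B,1)->write 0,move R,goto A. Now: state=A, head=1, tape[-3..3]=0100110 (head:     ^)
Step 4: in state A at pos 1, read 1 -> (A,1)->write 1,move R,goto C. Now: state=C, head=2, tape[-3..3]=0100110 (head:      ^)
Step 5: in state C at pos 2, read 1 -> (C,1)->write 1,move L,goto C. Now: state=C, head=1, tape[-3..3]=0100110 (head:     ^)
Step 6: in state C at pos 1, read 1 -> (C,1)->write 1,move L,goto C. Now: state=C, head=0, tape[-3..3]=0100110 (head:    ^)
Head positions at steps 0..6: starting at 2, distinct positions visited = {0, 1, 2} -> 3 position(s)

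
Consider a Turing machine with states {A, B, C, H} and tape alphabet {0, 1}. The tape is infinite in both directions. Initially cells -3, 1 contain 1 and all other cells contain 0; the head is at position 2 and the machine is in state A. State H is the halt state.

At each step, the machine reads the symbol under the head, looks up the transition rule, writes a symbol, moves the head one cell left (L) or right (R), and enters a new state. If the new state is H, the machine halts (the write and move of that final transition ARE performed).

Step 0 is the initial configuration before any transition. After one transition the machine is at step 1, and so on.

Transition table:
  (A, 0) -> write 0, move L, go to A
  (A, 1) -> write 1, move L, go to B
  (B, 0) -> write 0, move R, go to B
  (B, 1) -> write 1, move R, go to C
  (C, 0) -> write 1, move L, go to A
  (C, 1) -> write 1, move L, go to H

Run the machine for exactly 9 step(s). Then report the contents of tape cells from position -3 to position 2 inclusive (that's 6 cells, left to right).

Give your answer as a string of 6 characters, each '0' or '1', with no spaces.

Answer: 100011

Derivation:
Step 1: in state A at pos 2, read 0 -> (A,0)->write 0,move L,goto A. Now: state=A, head=1, tape[-4..3]=01000100 (head:      ^)
Step 2: in state A at pos 1, read 1 -> (A,1)->write 1,move L,goto B. Now: state=B, head=0, tape[-4..3]=01000100 (head:     ^)
Step 3: in state B at pos 0, read 0 -> (B,0)->write 0,move R,goto B. Now: state=B, head=1, tape[-4..3]=01000100 (head:      ^)
Step 4: in state B at pos 1, read 1 -> (B,1)->write 1,move R,goto C. Now: state=C, head=2, tape[-4..3]=01000100 (head:       ^)
Step 5: in state C at pos 2, read 0 -> (C,0)->write 1,move L,goto A. Now: state=A, head=1, tape[-4..3]=01000110 (head:      ^)
Step 6: in state A at pos 1, read 1 -> (A,1)->write 1,move L,goto B. Now: state=B, head=0, tape[-4..3]=01000110 (head:     ^)
Step 7: in state B at pos 0, read 0 -> (B,0)->write 0,move R,goto B. Now: state=B, head=1, tape[-4..3]=01000110 (head:      ^)
Step 8: in state B at pos 1, read 1 -> (B,1)->write 1,move R,goto C. Now: state=C, head=2, tape[-4..3]=01000110 (head:       ^)
Step 9: in state C at pos 2, read 1 -> (C,1)->write 1,move L,goto H. Now: state=H, head=1, tape[-4..3]=01000110 (head:      ^)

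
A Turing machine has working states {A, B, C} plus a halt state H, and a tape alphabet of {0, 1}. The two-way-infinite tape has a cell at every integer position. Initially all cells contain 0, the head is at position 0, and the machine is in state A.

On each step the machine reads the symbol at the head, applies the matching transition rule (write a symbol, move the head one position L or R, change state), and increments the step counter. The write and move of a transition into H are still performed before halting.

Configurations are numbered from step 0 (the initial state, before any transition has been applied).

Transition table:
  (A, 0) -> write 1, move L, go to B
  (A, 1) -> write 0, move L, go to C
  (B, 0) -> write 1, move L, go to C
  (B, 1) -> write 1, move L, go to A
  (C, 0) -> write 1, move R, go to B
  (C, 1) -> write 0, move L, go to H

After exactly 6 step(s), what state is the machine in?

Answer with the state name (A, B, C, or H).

Step 1: in state A at pos 0, read 0 -> (A,0)->write 1,move L,goto B. Now: state=B, head=-1, tape[-2..1]=0010 (head:  ^)
Step 2: in state B at pos -1, read 0 -> (B,0)->write 1,move L,goto C. Now: state=C, head=-2, tape[-3..1]=00110 (head:  ^)
Step 3: in state C at pos -2, read 0 -> (C,0)->write 1,move R,goto B. Now: state=B, head=-1, tape[-3..1]=01110 (head:   ^)
Step 4: in state B at pos -1, read 1 -> (B,1)->write 1,move L,goto A. Now: state=A, head=-2, tape[-3..1]=01110 (head:  ^)
Step 5: in state A at pos -2, read 1 -> (A,1)->write 0,move L,goto C. Now: state=C, head=-3, tape[-4..1]=000110 (head:  ^)
Step 6: in state C at pos -3, read 0 -> (C,0)->write 1,move R,goto B. Now: state=B, head=-2, tape[-4..1]=010110 (head:   ^)

Answer: B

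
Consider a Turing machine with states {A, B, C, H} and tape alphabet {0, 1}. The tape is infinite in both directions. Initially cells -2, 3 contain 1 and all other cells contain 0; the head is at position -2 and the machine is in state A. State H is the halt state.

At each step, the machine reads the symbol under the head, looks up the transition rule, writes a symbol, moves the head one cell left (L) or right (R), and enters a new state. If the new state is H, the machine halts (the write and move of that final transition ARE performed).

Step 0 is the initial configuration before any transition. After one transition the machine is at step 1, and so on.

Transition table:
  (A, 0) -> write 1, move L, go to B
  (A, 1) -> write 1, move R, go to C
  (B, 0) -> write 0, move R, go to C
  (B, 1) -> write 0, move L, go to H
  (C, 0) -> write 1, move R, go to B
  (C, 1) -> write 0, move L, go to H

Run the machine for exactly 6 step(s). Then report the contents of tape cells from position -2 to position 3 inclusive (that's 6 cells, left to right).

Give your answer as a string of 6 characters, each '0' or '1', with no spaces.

Step 1: in state A at pos -2, read 1 -> (A,1)->write 1,move R,goto C. Now: state=C, head=-1, tape[-3..4]=01000010 (head:   ^)
Step 2: in state C at pos -1, read 0 -> (C,0)->write 1,move R,goto B. Now: state=B, head=0, tape[-3..4]=01100010 (head:    ^)
Step 3: in state B at pos 0, read 0 -> (B,0)->write 0,move R,goto C. Now: state=C, head=1, tape[-3..4]=01100010 (head:     ^)
Step 4: in state C at pos 1, read 0 -> (C,0)->write 1,move R,goto B. Now: state=B, head=2, tape[-3..4]=01101010 (head:      ^)
Step 5: in state B at pos 2, read 0 -> (B,0)->write 0,move R,goto C. Now: state=C, head=3, tape[-3..4]=01101010 (head:       ^)
Step 6: in state C at pos 3, read 1 -> (C,1)->write 0,move L,goto H. Now: state=H, head=2, tape[-3..4]=01101000 (head:      ^)

Answer: 110100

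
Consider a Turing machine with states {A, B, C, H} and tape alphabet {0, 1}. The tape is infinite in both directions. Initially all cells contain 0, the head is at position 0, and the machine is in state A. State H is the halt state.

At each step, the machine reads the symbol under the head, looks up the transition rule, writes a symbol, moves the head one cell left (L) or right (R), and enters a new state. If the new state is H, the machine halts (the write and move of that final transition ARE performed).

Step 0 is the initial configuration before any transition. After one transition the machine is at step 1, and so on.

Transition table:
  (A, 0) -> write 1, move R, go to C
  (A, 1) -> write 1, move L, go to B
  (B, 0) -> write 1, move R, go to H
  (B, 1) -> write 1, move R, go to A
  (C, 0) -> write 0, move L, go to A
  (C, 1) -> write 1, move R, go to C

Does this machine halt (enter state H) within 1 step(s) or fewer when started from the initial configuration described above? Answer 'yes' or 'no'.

Step 1: in state A at pos 0, read 0 -> (A,0)->write 1,move R,goto C. Now: state=C, head=1, tape[-1..2]=0100 (head:   ^)
After 1 step(s): state = C (not H) -> not halted within 1 -> no

Answer: no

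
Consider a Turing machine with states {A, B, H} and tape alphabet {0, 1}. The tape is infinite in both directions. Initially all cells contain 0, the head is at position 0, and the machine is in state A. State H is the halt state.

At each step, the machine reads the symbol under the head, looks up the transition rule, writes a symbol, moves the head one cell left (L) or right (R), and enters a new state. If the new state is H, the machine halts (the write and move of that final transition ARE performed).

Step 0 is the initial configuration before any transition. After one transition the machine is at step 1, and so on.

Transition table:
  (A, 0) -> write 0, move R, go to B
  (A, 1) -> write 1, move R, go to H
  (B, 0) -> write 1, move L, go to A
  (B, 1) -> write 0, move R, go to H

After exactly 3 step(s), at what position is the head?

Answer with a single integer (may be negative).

Step 1: in state A at pos 0, read 0 -> (A,0)->write 0,move R,goto B. Now: state=B, head=1, tape[-1..2]=0000 (head:   ^)
Step 2: in state B at pos 1, read 0 -> (B,0)->write 1,move L,goto A. Now: state=A, head=0, tape[-1..2]=0010 (head:  ^)
Step 3: in state A at pos 0, read 0 -> (A,0)->write 0,move R,goto B. Now: state=B, head=1, tape[-1..2]=0010 (head:   ^)

Answer: 1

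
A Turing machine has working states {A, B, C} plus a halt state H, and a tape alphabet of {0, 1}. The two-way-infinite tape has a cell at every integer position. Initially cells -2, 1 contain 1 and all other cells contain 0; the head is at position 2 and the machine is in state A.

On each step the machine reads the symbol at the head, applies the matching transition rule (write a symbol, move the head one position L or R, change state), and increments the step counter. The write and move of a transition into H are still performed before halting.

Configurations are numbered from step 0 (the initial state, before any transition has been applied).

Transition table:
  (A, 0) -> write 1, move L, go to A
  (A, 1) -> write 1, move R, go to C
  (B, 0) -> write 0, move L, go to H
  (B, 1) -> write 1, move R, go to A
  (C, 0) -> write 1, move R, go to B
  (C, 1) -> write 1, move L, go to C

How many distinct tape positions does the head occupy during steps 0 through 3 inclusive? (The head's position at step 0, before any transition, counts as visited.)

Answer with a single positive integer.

Step 1: in state A at pos 2, read 0 -> (A,0)->write 1,move L,goto A. Now: state=A, head=1, tape[-3..3]=0100110 (head:     ^)
Step 2: in state A at pos 1, read 1 -> (A,1)->write 1,move R,goto C. Now: state=C, head=2, tape[-3..3]=0100110 (head:      ^)
Step 3: in state C at pos 2, read 1 -> (C,1)->write 1,move L,goto C. Now: state=C, head=1, tape[-3..3]=0100110 (head:     ^)
Head positions at steps 0..3: starting at 2, distinct positions visited = {1, 2} -> 2 position(s)

Answer: 2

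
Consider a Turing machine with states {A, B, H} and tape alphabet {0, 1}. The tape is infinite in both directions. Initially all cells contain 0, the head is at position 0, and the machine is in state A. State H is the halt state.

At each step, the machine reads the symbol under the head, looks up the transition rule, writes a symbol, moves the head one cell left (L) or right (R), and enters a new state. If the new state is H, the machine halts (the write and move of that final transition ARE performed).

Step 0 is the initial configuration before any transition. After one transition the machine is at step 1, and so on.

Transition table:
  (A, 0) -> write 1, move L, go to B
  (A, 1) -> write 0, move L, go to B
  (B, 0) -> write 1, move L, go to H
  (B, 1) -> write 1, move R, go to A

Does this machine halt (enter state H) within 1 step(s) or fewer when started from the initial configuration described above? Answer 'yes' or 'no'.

Answer: no

Derivation:
Step 1: in state A at pos 0, read 0 -> (A,0)->write 1,move L,goto B. Now: state=B, head=-1, tape[-2..1]=0010 (head:  ^)
After 1 step(s): state = B (not H) -> not halted within 1 -> no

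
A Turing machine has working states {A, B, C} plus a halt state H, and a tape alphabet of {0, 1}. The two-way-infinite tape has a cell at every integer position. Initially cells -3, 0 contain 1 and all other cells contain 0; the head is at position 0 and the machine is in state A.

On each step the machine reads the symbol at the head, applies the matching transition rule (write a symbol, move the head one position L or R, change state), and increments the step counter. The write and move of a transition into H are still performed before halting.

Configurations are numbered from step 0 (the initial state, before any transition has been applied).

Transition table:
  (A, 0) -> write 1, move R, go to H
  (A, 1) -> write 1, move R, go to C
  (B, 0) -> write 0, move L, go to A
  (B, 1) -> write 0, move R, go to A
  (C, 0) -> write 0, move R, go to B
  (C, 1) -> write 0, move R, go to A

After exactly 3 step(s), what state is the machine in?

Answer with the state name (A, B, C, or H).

Answer: A

Derivation:
Step 1: in state A at pos 0, read 1 -> (A,1)->write 1,move R,goto C. Now: state=C, head=1, tape[-4..2]=0100100 (head:      ^)
Step 2: in state C at pos 1, read 0 -> (C,0)->write 0,move R,goto B. Now: state=B, head=2, tape[-4..3]=01001000 (head:       ^)
Step 3: in state B at pos 2, read 0 -> (B,0)->write 0,move L,goto A. Now: state=A, head=1, tape[-4..3]=01001000 (head:      ^)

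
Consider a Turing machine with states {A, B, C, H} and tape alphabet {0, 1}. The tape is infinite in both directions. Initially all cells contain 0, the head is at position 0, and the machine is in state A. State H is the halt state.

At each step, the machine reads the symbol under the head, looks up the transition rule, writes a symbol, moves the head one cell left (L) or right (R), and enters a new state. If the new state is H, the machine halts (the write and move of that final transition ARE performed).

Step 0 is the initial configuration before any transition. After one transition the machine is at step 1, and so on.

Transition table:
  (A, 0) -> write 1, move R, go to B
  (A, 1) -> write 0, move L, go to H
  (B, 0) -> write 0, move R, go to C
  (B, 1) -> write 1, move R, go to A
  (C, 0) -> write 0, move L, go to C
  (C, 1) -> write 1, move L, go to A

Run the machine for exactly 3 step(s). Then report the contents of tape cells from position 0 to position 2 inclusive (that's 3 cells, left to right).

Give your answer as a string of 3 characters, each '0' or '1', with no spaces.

Step 1: in state A at pos 0, read 0 -> (A,0)->write 1,move R,goto B. Now: state=B, head=1, tape[-1..2]=0100 (head:   ^)
Step 2: in state B at pos 1, read 0 -> (B,0)->write 0,move R,goto C. Now: state=C, head=2, tape[-1..3]=01000 (head:    ^)
Step 3: in state C at pos 2, read 0 -> (C,0)->write 0,move L,goto C. Now: state=C, head=1, tape[-1..3]=01000 (head:   ^)

Answer: 100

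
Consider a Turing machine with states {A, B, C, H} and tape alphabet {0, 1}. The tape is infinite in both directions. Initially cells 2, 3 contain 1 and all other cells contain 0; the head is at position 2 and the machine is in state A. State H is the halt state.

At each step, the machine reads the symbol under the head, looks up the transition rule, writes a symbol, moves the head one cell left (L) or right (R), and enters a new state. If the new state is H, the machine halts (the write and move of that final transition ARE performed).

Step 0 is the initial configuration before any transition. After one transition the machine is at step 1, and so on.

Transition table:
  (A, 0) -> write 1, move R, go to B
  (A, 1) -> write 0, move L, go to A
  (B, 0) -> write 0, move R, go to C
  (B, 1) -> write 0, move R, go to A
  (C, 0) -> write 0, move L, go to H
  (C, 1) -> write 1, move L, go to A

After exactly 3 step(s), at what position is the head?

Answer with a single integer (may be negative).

Step 1: in state A at pos 2, read 1 -> (A,1)->write 0,move L,goto A. Now: state=A, head=1, tape[0..4]=00010 (head:  ^)
Step 2: in state A at pos 1, read 0 -> (A,0)->write 1,move R,goto B. Now: state=B, head=2, tape[0..4]=01010 (head:   ^)
Step 3: in state B at pos 2, read 0 -> (B,0)->write 0,move R,goto C. Now: state=C, head=3, tape[0..4]=01010 (head:    ^)

Answer: 3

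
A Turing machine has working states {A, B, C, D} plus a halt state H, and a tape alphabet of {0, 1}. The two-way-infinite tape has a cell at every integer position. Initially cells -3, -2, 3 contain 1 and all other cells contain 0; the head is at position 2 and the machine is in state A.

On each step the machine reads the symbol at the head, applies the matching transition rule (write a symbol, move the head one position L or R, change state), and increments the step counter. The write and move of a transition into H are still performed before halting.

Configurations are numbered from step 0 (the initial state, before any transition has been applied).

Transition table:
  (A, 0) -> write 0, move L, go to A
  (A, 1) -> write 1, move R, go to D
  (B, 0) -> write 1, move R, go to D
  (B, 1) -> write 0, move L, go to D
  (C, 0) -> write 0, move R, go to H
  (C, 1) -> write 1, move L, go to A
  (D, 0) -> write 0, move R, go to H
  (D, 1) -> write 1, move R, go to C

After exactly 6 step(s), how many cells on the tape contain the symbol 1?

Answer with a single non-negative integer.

Answer: 3

Derivation:
Step 1: in state A at pos 2, read 0 -> (A,0)->write 0,move L,goto A. Now: state=A, head=1, tape[-4..4]=011000010 (head:      ^)
Step 2: in state A at pos 1, read 0 -> (A,0)->write 0,move L,goto A. Now: state=A, head=0, tape[-4..4]=011000010 (head:     ^)
Step 3: in state A at pos 0, read 0 -> (A,0)->write 0,move L,goto A. Now: state=A, head=-1, tape[-4..4]=011000010 (head:    ^)
Step 4: in state A at pos -1, read 0 -> (A,0)->write 0,move L,goto A. Now: state=A, head=-2, tape[-4..4]=011000010 (head:   ^)
Step 5: in state A at pos -2, read 1 -> (A,1)->write 1,move R,goto D. Now: state=D, head=-1, tape[-4..4]=011000010 (head:    ^)
Step 6: in state D at pos -1, read 0 -> (D,0)->write 0,move R,goto H. Now: state=H, head=0, tape[-4..4]=011000010 (head:     ^)
Cells containing 1 after step 6: {-3, -2, 3} -> 3 cell(s)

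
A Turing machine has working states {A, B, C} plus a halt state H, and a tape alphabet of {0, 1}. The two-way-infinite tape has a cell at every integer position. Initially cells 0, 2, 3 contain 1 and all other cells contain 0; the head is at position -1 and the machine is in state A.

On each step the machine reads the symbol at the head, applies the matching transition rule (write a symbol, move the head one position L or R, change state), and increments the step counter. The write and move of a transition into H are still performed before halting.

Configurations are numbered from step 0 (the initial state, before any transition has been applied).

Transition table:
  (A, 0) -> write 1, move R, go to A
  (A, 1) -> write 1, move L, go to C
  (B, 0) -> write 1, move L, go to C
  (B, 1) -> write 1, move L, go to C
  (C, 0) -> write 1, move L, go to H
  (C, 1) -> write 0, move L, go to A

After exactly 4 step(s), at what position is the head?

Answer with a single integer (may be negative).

Answer: -1

Derivation:
Step 1: in state A at pos -1, read 0 -> (A,0)->write 1,move R,goto A. Now: state=A, head=0, tape[-2..4]=0110110 (head:   ^)
Step 2: in state A at pos 0, read 1 -> (A,1)->write 1,move L,goto C. Now: state=C, head=-1, tape[-2..4]=0110110 (head:  ^)
Step 3: in state C at pos -1, read 1 -> (C,1)->write 0,move L,goto A. Now: state=A, head=-2, tape[-3..4]=00010110 (head:  ^)
Step 4: in state A at pos -2, read 0 -> (A,0)->write 1,move R,goto A. Now: state=A, head=-1, tape[-3..4]=01010110 (head:   ^)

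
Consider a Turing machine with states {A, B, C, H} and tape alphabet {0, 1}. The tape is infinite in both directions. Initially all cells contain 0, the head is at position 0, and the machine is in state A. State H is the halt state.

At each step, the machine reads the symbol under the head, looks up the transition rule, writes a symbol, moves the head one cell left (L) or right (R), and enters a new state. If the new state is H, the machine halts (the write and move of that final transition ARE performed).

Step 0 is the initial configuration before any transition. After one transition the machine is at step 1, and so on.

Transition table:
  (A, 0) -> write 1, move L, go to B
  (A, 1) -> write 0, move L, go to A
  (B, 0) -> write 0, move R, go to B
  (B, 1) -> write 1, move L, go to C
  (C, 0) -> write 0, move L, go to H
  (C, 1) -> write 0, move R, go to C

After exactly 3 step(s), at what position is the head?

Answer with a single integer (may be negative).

Answer: -1

Derivation:
Step 1: in state A at pos 0, read 0 -> (A,0)->write 1,move L,goto B. Now: state=B, head=-1, tape[-2..1]=0010 (head:  ^)
Step 2: in state B at pos -1, read 0 -> (B,0)->write 0,move R,goto B. Now: state=B, head=0, tape[-2..1]=0010 (head:   ^)
Step 3: in state B at pos 0, read 1 -> (B,1)->write 1,move L,goto C. Now: state=C, head=-1, tape[-2..1]=0010 (head:  ^)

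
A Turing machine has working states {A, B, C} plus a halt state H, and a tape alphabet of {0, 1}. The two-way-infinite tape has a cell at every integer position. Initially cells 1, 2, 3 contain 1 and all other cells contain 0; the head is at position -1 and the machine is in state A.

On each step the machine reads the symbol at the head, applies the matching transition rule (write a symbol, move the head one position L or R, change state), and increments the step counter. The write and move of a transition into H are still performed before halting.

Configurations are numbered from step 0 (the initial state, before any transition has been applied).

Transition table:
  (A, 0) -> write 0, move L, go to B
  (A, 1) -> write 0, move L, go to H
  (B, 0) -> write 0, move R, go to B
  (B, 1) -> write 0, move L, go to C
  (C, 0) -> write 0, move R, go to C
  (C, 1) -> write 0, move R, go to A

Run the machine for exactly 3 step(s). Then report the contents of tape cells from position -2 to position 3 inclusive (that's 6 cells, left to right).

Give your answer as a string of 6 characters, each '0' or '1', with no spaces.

Step 1: in state A at pos -1, read 0 -> (A,0)->write 0,move L,goto B. Now: state=B, head=-2, tape[-3..4]=00001110 (head:  ^)
Step 2: in state B at pos -2, read 0 -> (B,0)->write 0,move R,goto B. Now: state=B, head=-1, tape[-3..4]=00001110 (head:   ^)
Step 3: in state B at pos -1, read 0 -> (B,0)->write 0,move R,goto B. Now: state=B, head=0, tape[-3..4]=00001110 (head:    ^)

Answer: 000111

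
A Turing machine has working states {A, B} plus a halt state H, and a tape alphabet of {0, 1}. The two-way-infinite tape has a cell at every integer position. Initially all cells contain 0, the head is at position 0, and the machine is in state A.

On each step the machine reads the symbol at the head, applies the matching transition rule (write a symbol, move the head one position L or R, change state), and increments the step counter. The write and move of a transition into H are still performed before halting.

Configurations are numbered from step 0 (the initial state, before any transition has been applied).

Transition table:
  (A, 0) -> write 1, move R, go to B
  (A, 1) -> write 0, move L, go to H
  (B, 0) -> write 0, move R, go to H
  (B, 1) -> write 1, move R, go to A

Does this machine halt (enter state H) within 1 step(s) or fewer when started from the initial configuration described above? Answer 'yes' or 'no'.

Answer: no

Derivation:
Step 1: in state A at pos 0, read 0 -> (A,0)->write 1,move R,goto B. Now: state=B, head=1, tape[-1..2]=0100 (head:   ^)
After 1 step(s): state = B (not H) -> not halted within 1 -> no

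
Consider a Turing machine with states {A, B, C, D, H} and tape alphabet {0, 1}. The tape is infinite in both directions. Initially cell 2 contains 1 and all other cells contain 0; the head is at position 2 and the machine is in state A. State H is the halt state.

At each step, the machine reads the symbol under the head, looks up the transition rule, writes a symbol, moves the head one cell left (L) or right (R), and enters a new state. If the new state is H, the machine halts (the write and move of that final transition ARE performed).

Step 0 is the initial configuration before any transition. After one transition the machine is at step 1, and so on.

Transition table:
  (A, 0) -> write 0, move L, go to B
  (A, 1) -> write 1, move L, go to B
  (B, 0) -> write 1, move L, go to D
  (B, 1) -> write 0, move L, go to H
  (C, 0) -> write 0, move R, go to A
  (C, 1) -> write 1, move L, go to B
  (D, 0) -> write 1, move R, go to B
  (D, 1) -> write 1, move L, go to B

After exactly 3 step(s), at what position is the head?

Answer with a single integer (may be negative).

Step 1: in state A at pos 2, read 1 -> (A,1)->write 1,move L,goto B. Now: state=B, head=1, tape[0..3]=0010 (head:  ^)
Step 2: in state B at pos 1, read 0 -> (B,0)->write 1,move L,goto D. Now: state=D, head=0, tape[-1..3]=00110 (head:  ^)
Step 3: in state D at pos 0, read 0 -> (D,0)->write 1,move R,goto B. Now: state=B, head=1, tape[-1..3]=01110 (head:   ^)

Answer: 1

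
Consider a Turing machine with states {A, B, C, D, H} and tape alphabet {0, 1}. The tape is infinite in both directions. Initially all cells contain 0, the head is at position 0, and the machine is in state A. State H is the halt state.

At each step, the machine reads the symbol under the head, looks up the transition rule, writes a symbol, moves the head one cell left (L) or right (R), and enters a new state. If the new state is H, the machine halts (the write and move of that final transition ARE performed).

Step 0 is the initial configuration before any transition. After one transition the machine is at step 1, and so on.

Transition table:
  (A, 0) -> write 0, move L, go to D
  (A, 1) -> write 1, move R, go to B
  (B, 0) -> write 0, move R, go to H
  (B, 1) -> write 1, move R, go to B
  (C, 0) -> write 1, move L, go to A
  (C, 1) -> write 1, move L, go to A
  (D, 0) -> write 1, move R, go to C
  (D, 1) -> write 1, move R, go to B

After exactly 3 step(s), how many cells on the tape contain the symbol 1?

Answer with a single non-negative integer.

Step 1: in state A at pos 0, read 0 -> (A,0)->write 0,move L,goto D. Now: state=D, head=-1, tape[-2..1]=0000 (head:  ^)
Step 2: in state D at pos -1, read 0 -> (D,0)->write 1,move R,goto C. Now: state=C, head=0, tape[-2..1]=0100 (head:   ^)
Step 3: in state C at pos 0, read 0 -> (C,0)->write 1,move L,goto A. Now: state=A, head=-1, tape[-2..1]=0110 (head:  ^)
Cells containing 1 after step 3: {-1, 0} -> 2 cell(s)

Answer: 2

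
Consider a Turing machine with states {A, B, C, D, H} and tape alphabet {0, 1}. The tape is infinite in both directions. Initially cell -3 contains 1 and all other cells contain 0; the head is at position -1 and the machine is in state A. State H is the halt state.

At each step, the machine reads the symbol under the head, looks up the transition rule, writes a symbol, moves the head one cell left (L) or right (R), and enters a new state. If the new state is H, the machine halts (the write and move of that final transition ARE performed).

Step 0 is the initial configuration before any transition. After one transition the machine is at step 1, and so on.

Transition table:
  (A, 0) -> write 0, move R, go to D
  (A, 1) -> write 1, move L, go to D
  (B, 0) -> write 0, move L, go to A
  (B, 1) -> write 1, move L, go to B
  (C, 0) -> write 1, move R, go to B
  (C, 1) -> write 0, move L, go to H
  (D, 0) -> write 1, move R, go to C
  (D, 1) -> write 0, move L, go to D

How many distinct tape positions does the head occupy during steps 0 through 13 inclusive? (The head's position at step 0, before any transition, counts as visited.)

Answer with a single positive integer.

Step 1: in state A at pos -1, read 0 -> (A,0)->write 0,move R,goto D. Now: state=D, head=0, tape[-4..1]=010000 (head:     ^)
Step 2: in state D at pos 0, read 0 -> (D,0)->write 1,move R,goto C. Now: state=C, head=1, tape[-4..2]=0100100 (head:      ^)
Step 3: in state C at pos 1, read 0 -> (C,0)->write 1,move R,goto B. Now: state=B, head=2, tape[-4..3]=01001100 (head:       ^)
Step 4: in state B at pos 2, read 0 -> (B,0)->write 0,move L,goto A. Now: state=A, head=1, tape[-4..3]=01001100 (head:      ^)
Step 5: in state A at pos 1, read 1 -> (A,1)->write 1,move L,goto D. Now: state=D, head=0, tape[-4..3]=01001100 (head:     ^)
Step 6: in state D at pos 0, read 1 -> (D,1)->write 0,move L,goto D. Now: state=D, head=-1, tape[-4..3]=01000100 (head:    ^)
Step 7: in state D at pos -1, read 0 -> (D,0)->write 1,move R,goto C. Now: state=C, head=0, tape[-4..3]=01010100 (head:     ^)
Step 8: in state C at pos 0, read 0 -> (C,0)->write 1,move R,goto B. Now: state=B, head=1, tape[-4..3]=01011100 (head:      ^)
Step 9: in state B at pos 1, read 1 -> (B,1)->write 1,move L,goto B. Now: state=B, head=0, tape[-4..3]=01011100 (head:     ^)
Step 10: in state B at pos 0, read 1 -> (B,1)->write 1,move L,goto B. Now: state=B, head=-1, tape[-4..3]=01011100 (head:    ^)
Step 11: in state B at pos -1, read 1 -> (B,1)->write 1,move L,goto B. Now: state=B, head=-2, tape[-4..3]=01011100 (head:   ^)
Step 12: in state B at pos -2, read 0 -> (B,0)->write 0,move L,goto A. Now: state=A, head=-3, tape[-4..3]=01011100 (head:  ^)
Step 13: in state A at pos -3, read 1 -> (A,1)->write 1,move L,goto D. Now: state=D, head=-4, tape[-5..3]=001011100 (head:  ^)
Head positions at steps 0..13: starting at -1, distinct positions visited = {-4, -3, -2, -1, 0, 1, 2} -> 7 position(s)

Answer: 7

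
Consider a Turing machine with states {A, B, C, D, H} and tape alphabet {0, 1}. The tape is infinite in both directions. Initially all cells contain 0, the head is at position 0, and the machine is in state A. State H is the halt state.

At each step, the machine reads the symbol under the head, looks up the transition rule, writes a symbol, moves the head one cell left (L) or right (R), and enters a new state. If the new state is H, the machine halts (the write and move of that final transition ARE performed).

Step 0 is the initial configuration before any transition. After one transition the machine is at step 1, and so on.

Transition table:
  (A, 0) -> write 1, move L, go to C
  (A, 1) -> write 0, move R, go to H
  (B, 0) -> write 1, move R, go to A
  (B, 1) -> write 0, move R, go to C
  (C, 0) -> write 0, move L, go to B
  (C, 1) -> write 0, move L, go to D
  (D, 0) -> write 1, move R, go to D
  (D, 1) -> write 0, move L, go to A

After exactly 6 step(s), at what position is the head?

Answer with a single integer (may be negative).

Step 1: in state A at pos 0, read 0 -> (A,0)->write 1,move L,goto C. Now: state=C, head=-1, tape[-2..1]=0010 (head:  ^)
Step 2: in state C at pos -1, read 0 -> (C,0)->write 0,move L,goto B. Now: state=B, head=-2, tape[-3..1]=00010 (head:  ^)
Step 3: in state B at pos -2, read 0 -> (B,0)->write 1,move R,goto A. Now: state=A, head=-1, tape[-3..1]=01010 (head:   ^)
Step 4: in state A at pos -1, read 0 -> (A,0)->write 1,move L,goto C. Now: state=C, head=-2, tape[-3..1]=01110 (head:  ^)
Step 5: in state C at pos -2, read 1 -> (C,1)->write 0,move L,goto D. Now: state=D, head=-3, tape[-4..1]=000110 (head:  ^)
Step 6: in state D at pos -3, read 0 -> (D,0)->write 1,move R,goto D. Now: state=D, head=-2, tape[-4..1]=010110 (head:   ^)

Answer: -2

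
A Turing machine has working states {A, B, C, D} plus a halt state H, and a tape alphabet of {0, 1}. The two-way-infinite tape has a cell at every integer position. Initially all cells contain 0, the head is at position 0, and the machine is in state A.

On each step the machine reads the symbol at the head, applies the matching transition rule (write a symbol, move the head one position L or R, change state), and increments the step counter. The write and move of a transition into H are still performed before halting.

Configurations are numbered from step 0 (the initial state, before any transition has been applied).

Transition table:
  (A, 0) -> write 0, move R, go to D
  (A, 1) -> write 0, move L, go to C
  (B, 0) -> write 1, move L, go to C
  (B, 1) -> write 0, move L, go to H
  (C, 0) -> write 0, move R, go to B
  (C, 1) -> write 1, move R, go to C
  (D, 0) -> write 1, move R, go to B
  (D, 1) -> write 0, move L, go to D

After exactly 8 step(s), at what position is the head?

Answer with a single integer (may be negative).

Answer: 4

Derivation:
Step 1: in state A at pos 0, read 0 -> (A,0)->write 0,move R,goto D. Now: state=D, head=1, tape[-1..2]=0000 (head:   ^)
Step 2: in state D at pos 1, read 0 -> (D,0)->write 1,move R,goto B. Now: state=B, head=2, tape[-1..3]=00100 (head:    ^)
Step 3: in state B at pos 2, read 0 -> (B,0)->write 1,move L,goto C. Now: state=C, head=1, tape[-1..3]=00110 (head:   ^)
Step 4: in state C at pos 1, read 1 -> (C,1)->write 1,move R,goto C. Now: state=C, head=2, tape[-1..3]=00110 (head:    ^)
Step 5: in state C at pos 2, read 1 -> (C,1)->write 1,move R,goto C. Now: state=C, head=3, tape[-1..4]=001100 (head:     ^)
Step 6: in state C at pos 3, read 0 -> (C,0)->write 0,move R,goto B. Now: state=B, head=4, tape[-1..5]=0011000 (head:      ^)
Step 7: in state B at pos 4, read 0 -> (B,0)->write 1,move L,goto C. Now: state=C, head=3, tape[-1..5]=0011010 (head:     ^)
Step 8: in state C at pos 3, read 0 -> (C,0)->write 0,move R,goto B. Now: state=B, head=4, tape[-1..5]=0011010 (head:      ^)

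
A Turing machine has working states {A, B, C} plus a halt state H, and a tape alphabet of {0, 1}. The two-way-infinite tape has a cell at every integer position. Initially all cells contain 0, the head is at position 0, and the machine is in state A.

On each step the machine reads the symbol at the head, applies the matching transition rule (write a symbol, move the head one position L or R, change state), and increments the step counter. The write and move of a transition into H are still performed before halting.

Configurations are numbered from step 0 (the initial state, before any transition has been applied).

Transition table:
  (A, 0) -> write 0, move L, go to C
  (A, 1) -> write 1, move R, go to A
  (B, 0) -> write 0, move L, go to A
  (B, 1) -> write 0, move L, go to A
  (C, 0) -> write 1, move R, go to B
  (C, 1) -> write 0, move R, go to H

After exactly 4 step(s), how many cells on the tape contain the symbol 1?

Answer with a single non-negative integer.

Step 1: in state A at pos 0, read 0 -> (A,0)->write 0,move L,goto C. Now: state=C, head=-1, tape[-2..1]=0000 (head:  ^)
Step 2: in state C at pos -1, read 0 -> (C,0)->write 1,move R,goto B. Now: state=B, head=0, tape[-2..1]=0100 (head:   ^)
Step 3: in state B at pos 0, read 0 -> (B,0)->write 0,move L,goto A. Now: state=A, head=-1, tape[-2..1]=0100 (head:  ^)
Step 4: in state A at pos -1, read 1 -> (A,1)->write 1,move R,goto A. Now: state=A, head=0, tape[-2..1]=0100 (head:   ^)
Cells containing 1 after step 4: {-1} -> 1 cell(s)

Answer: 1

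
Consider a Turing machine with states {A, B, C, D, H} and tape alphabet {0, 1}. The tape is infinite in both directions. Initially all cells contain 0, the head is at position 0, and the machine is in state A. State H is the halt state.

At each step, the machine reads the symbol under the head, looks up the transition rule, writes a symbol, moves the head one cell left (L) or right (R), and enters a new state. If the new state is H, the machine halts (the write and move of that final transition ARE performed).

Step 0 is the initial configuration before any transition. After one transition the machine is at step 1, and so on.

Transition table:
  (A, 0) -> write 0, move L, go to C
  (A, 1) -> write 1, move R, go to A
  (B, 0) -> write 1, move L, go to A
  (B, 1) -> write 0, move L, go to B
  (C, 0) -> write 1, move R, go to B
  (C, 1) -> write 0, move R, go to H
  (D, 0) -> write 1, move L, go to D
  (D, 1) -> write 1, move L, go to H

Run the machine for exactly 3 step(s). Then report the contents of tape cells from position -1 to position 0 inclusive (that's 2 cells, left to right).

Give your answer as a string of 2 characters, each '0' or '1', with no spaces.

Step 1: in state A at pos 0, read 0 -> (A,0)->write 0,move L,goto C. Now: state=C, head=-1, tape[-2..1]=0000 (head:  ^)
Step 2: in state C at pos -1, read 0 -> (C,0)->write 1,move R,goto B. Now: state=B, head=0, tape[-2..1]=0100 (head:   ^)
Step 3: in state B at pos 0, read 0 -> (B,0)->write 1,move L,goto A. Now: state=A, head=-1, tape[-2..1]=0110 (head:  ^)

Answer: 11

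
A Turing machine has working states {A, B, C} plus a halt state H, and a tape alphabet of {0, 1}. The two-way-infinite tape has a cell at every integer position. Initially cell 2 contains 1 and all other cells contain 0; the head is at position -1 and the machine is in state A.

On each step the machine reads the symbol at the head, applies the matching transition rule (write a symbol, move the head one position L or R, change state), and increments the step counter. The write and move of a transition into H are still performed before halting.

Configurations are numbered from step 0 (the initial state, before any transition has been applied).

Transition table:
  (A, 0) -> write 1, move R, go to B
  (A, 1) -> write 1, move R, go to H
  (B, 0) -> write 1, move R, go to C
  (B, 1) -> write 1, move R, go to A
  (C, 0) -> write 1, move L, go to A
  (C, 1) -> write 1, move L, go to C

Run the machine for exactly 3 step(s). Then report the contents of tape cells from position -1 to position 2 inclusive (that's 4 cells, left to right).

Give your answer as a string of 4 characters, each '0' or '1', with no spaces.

Answer: 1111

Derivation:
Step 1: in state A at pos -1, read 0 -> (A,0)->write 1,move R,goto B. Now: state=B, head=0, tape[-2..3]=010010 (head:   ^)
Step 2: in state B at pos 0, read 0 -> (B,0)->write 1,move R,goto C. Now: state=C, head=1, tape[-2..3]=011010 (head:    ^)
Step 3: in state C at pos 1, read 0 -> (C,0)->write 1,move L,goto A. Now: state=A, head=0, tape[-2..3]=011110 (head:   ^)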